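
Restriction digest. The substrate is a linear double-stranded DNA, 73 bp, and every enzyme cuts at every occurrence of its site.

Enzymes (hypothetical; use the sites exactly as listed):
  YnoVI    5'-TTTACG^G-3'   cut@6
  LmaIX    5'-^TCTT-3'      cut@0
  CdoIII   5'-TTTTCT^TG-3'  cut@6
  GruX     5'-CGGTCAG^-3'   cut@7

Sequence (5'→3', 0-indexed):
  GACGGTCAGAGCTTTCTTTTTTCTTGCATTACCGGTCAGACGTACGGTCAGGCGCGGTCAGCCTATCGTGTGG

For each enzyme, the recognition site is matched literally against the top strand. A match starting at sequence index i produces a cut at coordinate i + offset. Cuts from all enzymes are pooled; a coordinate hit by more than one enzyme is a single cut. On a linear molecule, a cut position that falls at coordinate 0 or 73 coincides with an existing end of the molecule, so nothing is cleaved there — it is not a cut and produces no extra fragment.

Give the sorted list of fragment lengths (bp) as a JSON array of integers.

[3,5,7,9,10,12,12,15]

Site scan:
  YnoVI (TTTACGG, off=6): no sites
  LmaIX TCTT/0: at [14, 21] ⇒ [14, 21]
  CdoIII TTTTCTTG/6: at [18] ⇒ [24]
  GruX CGGTCAG/7: at [2, 32, 44, 54] ⇒ [9, 39, 51, 61]

All cut coordinates (distinct, sorted): [9, 14, 21, 24, 39, 51, 61]

Fragment lengths:
  [0,9): 9 bp
  [9,14): 5 bp
  [14,21): 7 bp
  [21,24): 3 bp
  [24,39): 15 bp
  [39,51): 12 bp
  [51,61): 10 bp
  [61,73): 12 bp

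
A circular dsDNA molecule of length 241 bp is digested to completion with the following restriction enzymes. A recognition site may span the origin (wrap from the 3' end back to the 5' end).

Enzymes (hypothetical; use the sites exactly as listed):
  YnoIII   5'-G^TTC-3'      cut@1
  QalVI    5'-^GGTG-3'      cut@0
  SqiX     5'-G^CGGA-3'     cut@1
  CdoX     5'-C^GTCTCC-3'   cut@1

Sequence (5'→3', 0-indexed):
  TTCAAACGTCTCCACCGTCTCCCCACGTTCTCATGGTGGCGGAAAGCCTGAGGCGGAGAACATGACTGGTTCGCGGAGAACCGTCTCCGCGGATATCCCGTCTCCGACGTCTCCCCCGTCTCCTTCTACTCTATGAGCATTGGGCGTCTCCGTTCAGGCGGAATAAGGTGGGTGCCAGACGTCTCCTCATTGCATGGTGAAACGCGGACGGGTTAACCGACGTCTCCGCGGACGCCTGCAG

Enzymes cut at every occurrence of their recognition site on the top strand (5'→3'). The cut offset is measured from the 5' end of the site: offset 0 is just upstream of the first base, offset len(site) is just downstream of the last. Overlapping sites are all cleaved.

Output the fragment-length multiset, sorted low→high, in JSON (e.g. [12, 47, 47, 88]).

[4,4,5,6,7,7,7,7,7,8,9,9,9,9,9,10,10,11,13,14,15,16,17,28]

Site scan:
  YnoIII GTTC/1: at [26, 68, 151, 240] ⇒ [0, 27, 69, 152]
  QalVI GGTG/0: at [34, 166, 170, 195] ⇒ [34, 166, 170, 195]
  SqiX GCGGA/1: at [38, 52, 72, 88, 157, 203, 227] ⇒ [39, 53, 73, 89, 158, 204, 228]
  CdoX CGTCTCC/1: at [6, 15, 81, 98, 107, 116, 144, 179, 220] ⇒ [7, 16, 82, 99, 108, 117, 145, 180, 221]

Pooled cuts: [0, 7, 16, 27, 34, 39, 53, 69, 73, 82, 89, 99, 108, 117, 145, 152, 158, 166, 170, 180, 195, 204, 221, 228]

Fragment lengths:
  0→7: 7 bp
  7→16: 9 bp
  16→27: 11 bp
  27→34: 7 bp
  34→39: 5 bp
  39→53: 14 bp
  53→69: 16 bp
  69→73: 4 bp
  73→82: 9 bp
  82→89: 7 bp
  89→99: 10 bp
  99→108: 9 bp
  108→117: 9 bp
  117→145: 28 bp
  145→152: 7 bp
  152→158: 6 bp
  158→166: 8 bp
  166→170: 4 bp
  170→180: 10 bp
  180→195: 15 bp
  195→204: 9 bp
  204→221: 17 bp
  221→228: 7 bp
  228→0 (wrap): 241-228+0 = 13 bp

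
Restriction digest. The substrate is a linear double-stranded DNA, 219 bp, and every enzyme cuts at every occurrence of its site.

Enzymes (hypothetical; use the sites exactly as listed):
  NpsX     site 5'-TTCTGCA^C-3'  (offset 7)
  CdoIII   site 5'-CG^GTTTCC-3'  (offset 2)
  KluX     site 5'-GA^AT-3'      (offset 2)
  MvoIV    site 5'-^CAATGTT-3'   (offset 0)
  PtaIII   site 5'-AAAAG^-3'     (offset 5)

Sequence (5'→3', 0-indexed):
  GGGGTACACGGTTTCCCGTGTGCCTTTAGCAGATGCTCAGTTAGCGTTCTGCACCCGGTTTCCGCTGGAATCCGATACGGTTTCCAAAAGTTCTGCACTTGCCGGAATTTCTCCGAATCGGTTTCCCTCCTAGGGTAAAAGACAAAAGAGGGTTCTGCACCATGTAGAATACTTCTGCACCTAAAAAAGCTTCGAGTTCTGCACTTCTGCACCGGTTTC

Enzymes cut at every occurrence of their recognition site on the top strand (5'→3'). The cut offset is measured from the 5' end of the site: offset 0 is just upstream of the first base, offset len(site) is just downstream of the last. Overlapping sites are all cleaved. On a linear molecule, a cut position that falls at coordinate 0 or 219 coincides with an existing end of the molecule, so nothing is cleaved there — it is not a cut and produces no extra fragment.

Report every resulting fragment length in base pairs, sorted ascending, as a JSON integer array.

[4,4,7,7,8,8,9,9,10,10,10,10,11,11,11,12,14,21,43]

Per-enzyme occurrences:
  NpsX (TTCTGCAC, off=7): starts [46, 90, 152, 172, 196, 204] → cuts [53, 97, 159, 179, 203, 211]
  CdoIII (CGGTTTCC, off=2): starts [8, 55, 77, 118] → cuts [10, 57, 79, 120]
  KluX (GAAT, off=2): starts [67, 104, 114, 166] → cuts [69, 106, 116, 168]
  MvoIV (CAATGTT, off=0): no sites
  PtaIII (AAAAG, off=5): starts [85, 136, 143, 184] → cuts [90, 141, 148, 189]

Pooled cuts: [10, 53, 57, 69, 79, 90, 97, 106, 116, 120, 141, 148, 159, 168, 179, 189, 203, 211]

Fragment lengths:
  [0,10): 10 bp
  [10,53): 43 bp
  [53,57): 4 bp
  [57,69): 12 bp
  [69,79): 10 bp
  [79,90): 11 bp
  [90,97): 7 bp
  [97,106): 9 bp
  [106,116): 10 bp
  [116,120): 4 bp
  [120,141): 21 bp
  [141,148): 7 bp
  [148,159): 11 bp
  [159,168): 9 bp
  [168,179): 11 bp
  [179,189): 10 bp
  [189,203): 14 bp
  [203,211): 8 bp
  [211,219): 8 bp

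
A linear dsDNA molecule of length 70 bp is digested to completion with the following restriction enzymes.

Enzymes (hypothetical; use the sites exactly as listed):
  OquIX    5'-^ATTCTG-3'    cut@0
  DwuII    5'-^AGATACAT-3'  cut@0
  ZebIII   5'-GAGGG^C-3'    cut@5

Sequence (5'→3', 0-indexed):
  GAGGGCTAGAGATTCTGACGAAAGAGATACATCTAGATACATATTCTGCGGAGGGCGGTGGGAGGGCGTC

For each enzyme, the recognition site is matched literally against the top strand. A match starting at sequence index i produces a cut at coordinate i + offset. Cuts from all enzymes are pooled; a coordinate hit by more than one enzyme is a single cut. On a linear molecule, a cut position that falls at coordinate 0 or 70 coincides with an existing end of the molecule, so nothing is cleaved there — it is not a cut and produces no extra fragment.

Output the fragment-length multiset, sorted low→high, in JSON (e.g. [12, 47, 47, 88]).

Site scan:
  OquIX ATTCTG/0: at [11, 42] ⇒ [11, 42]
  DwuII AGATACAT/0: at [24, 34] ⇒ [24, 34]
  ZebIII GAGGGC/5: at [0, 50, 61] ⇒ [5, 55, 66]

All cut coordinates (distinct, sorted): [5, 11, 24, 34, 42, 55, 66]

Fragment lengths:
  [0,5): 5 bp
  [5,11): 6 bp
  [11,24): 13 bp
  [24,34): 10 bp
  [34,42): 8 bp
  [42,55): 13 bp
  [55,66): 11 bp
  [66,70): 4 bp

[4,5,6,8,10,11,13,13]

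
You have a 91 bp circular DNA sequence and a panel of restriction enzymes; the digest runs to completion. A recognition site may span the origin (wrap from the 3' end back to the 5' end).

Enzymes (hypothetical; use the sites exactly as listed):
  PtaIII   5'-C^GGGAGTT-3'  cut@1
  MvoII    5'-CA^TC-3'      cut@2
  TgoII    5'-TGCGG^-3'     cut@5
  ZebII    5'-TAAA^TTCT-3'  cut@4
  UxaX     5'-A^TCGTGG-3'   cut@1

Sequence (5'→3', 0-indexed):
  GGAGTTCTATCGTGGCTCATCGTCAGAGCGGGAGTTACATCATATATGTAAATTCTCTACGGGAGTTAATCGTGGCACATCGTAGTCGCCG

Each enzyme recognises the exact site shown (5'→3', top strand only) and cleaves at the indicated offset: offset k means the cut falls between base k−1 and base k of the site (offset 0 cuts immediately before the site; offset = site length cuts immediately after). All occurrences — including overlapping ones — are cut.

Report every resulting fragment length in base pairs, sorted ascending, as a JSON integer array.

Scan for sites:
  PtaIII (CGGGAGTT, off=1): starts [28, 59, 89] → cuts [29, 60, 90]
  MvoII (CATC, off=2): starts [17, 37, 77] → cuts [19, 39, 79]
  TgoII (TGCGG, off=5): no sites
  ZebII (TAAATTCT, off=4): starts [48] → cuts [52]
  UxaX (ATCGTGG, off=1): starts [8, 68] → cuts [9, 69]

All cut coordinates (distinct, sorted): [9, 19, 29, 39, 52, 60, 69, 79, 90]

Fragment lengths:
  9→19: 10 bp
  19→29: 10 bp
  29→39: 10 bp
  39→52: 13 bp
  52→60: 8 bp
  60→69: 9 bp
  69→79: 10 bp
  79→90: 11 bp
  90→9 (wrap): 91-90+9 = 10 bp

[8,9,10,10,10,10,10,11,13]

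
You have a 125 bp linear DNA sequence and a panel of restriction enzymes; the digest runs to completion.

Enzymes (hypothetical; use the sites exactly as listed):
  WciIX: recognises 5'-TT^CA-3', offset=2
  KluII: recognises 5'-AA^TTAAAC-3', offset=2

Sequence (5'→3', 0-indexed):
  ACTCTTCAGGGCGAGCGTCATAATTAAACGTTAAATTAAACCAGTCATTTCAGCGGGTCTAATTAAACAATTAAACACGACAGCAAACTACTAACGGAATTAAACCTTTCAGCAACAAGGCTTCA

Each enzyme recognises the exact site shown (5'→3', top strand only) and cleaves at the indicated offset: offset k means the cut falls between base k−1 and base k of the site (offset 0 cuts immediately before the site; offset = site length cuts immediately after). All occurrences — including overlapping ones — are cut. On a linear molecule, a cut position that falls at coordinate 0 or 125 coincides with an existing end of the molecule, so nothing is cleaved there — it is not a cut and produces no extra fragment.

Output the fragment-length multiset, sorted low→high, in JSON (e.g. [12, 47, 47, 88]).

Site scan:
  WciIX TTCA/2: at [4, 48, 107, 121] ⇒ [6, 50, 109, 123]
  KluII AATTAAAC/2: at [21, 33, 60, 68, 97] ⇒ [23, 35, 62, 70, 99]

All cut coordinates (distinct, sorted): [6, 23, 35, 50, 62, 70, 99, 109, 123]

Fragments:
  [0,6): 6 bp
  [6,23): 17 bp
  [23,35): 12 bp
  [35,50): 15 bp
  [50,62): 12 bp
  [62,70): 8 bp
  [70,99): 29 bp
  [99,109): 10 bp
  [109,123): 14 bp
  [123,125): 2 bp

[2,6,8,10,12,12,14,15,17,29]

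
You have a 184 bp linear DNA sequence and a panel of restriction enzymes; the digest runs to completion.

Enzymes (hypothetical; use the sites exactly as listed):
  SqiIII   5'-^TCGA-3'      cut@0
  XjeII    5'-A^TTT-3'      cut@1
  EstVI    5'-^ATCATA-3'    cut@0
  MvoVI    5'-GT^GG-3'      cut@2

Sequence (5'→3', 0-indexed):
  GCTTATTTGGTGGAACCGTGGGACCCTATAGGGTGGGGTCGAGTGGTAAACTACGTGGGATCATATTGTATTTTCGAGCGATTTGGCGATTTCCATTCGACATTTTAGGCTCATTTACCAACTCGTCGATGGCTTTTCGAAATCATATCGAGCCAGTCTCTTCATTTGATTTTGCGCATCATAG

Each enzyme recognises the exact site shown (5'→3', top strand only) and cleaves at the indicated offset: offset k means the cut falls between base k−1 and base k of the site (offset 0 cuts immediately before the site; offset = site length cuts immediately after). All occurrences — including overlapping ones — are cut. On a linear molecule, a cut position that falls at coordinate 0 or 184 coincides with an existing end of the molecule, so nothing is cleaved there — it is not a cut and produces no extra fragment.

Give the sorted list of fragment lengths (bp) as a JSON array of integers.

[3,3,4,5,5,5,6,6,6,6,7,7,8,8,8,8,11,11,11,12,12,15,17]

Site scan:
  SqiIII (TCGA, off=0): starts [38, 73, 96, 125, 136, 147] → cuts [38, 73, 96, 125, 136, 147]
  XjeII (ATTT, off=1): starts [4, 69, 80, 88, 101, 112, 163, 168] → cuts [5, 70, 81, 89, 102, 113, 164, 169]
  EstVI (ATCATA, off=0): starts [59, 141, 177] → cuts [59, 141, 177]
  MvoVI (GTGG, off=2): starts [9, 17, 32, 42, 54] → cuts [11, 19, 34, 44, 56]

All cut coordinates (distinct, sorted): [5, 11, 19, 34, 38, 44, 56, 59, 70, 73, 81, 89, 96, 102, 113, 125, 136, 141, 147, 164, 169, 177]

Fragments:
  [0,5): 5 bp
  [5,11): 6 bp
  [11,19): 8 bp
  [19,34): 15 bp
  [34,38): 4 bp
  [38,44): 6 bp
  [44,56): 12 bp
  [56,59): 3 bp
  [59,70): 11 bp
  [70,73): 3 bp
  [73,81): 8 bp
  [81,89): 8 bp
  [89,96): 7 bp
  [96,102): 6 bp
  [102,113): 11 bp
  [113,125): 12 bp
  [125,136): 11 bp
  [136,141): 5 bp
  [141,147): 6 bp
  [147,164): 17 bp
  [164,169): 5 bp
  [169,177): 8 bp
  [177,184): 7 bp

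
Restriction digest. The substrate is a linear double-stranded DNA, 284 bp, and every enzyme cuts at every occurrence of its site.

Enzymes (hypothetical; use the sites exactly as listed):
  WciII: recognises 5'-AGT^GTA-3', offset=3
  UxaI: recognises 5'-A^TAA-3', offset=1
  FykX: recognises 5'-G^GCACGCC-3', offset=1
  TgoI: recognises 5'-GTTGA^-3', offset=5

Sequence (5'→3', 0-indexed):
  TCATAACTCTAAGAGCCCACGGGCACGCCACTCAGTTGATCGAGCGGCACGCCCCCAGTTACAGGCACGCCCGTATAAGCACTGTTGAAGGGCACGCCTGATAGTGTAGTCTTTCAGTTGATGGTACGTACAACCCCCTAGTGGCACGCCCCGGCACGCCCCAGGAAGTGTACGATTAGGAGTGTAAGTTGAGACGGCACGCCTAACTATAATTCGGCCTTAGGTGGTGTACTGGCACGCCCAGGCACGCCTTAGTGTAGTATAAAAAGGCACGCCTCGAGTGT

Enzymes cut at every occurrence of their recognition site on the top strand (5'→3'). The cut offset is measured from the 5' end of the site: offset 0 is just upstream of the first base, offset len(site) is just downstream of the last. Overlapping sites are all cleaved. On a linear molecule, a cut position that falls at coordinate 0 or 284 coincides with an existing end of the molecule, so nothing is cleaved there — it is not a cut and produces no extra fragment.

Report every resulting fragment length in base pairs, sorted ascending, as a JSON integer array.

[3,3,4,6,7,7,9,10,10,11,12,13,13,14,14,15,16,16,17,18,19,22,25]

Site scan:
  WciII (AGTGTA, off=3): starts [102, 166, 180, 253] → cuts [105, 169, 183, 256]
  UxaI (ATAA, off=1): starts [2, 74, 208, 261] → cuts [3, 75, 209, 262]
  FykX (GGCACGCC, off=1): starts [21, 45, 63, 90, 142, 152, 195, 233, 243, 268] → cuts [22, 46, 64, 91, 143, 153, 196, 234, 244, 269]
  TgoI (GTTGA, off=5): starts [34, 83, 116, 187] → cuts [39, 88, 121, 192]

Pooled cuts: [3, 22, 39, 46, 64, 75, 88, 91, 105, 121, 143, 153, 169, 183, 192, 196, 209, 234, 244, 256, 262, 269]

Fragment lengths:
  [0,3): 3 bp
  [3,22): 19 bp
  [22,39): 17 bp
  [39,46): 7 bp
  [46,64): 18 bp
  [64,75): 11 bp
  [75,88): 13 bp
  [88,91): 3 bp
  [91,105): 14 bp
  [105,121): 16 bp
  [121,143): 22 bp
  [143,153): 10 bp
  [153,169): 16 bp
  [169,183): 14 bp
  [183,192): 9 bp
  [192,196): 4 bp
  [196,209): 13 bp
  [209,234): 25 bp
  [234,244): 10 bp
  [244,256): 12 bp
  [256,262): 6 bp
  [262,269): 7 bp
  [269,284): 15 bp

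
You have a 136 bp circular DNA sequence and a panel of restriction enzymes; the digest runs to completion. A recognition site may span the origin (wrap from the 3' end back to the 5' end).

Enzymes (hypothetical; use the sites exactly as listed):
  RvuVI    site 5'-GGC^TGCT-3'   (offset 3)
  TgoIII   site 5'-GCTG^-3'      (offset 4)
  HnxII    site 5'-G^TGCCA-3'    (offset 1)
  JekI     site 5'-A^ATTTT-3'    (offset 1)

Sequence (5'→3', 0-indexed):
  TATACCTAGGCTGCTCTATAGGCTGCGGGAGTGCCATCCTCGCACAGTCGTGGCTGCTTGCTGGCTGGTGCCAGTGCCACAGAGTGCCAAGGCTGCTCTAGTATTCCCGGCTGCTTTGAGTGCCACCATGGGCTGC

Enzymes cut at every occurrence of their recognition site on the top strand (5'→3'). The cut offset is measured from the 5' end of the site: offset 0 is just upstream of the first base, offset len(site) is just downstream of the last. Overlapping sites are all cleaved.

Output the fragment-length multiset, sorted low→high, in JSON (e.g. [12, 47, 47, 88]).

[1,2,2,2,2,2,4,6,6,7,7,9,10,12,12,13,16,23]

Scan for sites:
  RvuVI (GGCTGCT, off=3): starts [8, 51, 90, 108, 130] → cuts [11, 54, 93, 111, 133]
  TgoIII (GCTG, off=4): starts [9, 21, 52, 59, 63, 91, 109, 131] → cuts [13, 25, 56, 63, 67, 95, 113, 135]
  HnxII (GTGCCA, off=1): starts [30, 67, 73, 83, 119] → cuts [31, 68, 74, 84, 120]
  JekI (AATTTT, off=1): no sites

All cut coordinates (distinct, sorted): [11, 13, 25, 31, 54, 56, 63, 67, 68, 74, 84, 93, 95, 111, 113, 120, 133, 135]

Fragment lengths:
  11→13: 2 bp
  13→25: 12 bp
  25→31: 6 bp
  31→54: 23 bp
  54→56: 2 bp
  56→63: 7 bp
  63→67: 4 bp
  67→68: 1 bp
  68→74: 6 bp
  74→84: 10 bp
  84→93: 9 bp
  93→95: 2 bp
  95→111: 16 bp
  111→113: 2 bp
  113→120: 7 bp
  120→133: 13 bp
  133→135: 2 bp
  135→11 (wrap): 136-135+11 = 12 bp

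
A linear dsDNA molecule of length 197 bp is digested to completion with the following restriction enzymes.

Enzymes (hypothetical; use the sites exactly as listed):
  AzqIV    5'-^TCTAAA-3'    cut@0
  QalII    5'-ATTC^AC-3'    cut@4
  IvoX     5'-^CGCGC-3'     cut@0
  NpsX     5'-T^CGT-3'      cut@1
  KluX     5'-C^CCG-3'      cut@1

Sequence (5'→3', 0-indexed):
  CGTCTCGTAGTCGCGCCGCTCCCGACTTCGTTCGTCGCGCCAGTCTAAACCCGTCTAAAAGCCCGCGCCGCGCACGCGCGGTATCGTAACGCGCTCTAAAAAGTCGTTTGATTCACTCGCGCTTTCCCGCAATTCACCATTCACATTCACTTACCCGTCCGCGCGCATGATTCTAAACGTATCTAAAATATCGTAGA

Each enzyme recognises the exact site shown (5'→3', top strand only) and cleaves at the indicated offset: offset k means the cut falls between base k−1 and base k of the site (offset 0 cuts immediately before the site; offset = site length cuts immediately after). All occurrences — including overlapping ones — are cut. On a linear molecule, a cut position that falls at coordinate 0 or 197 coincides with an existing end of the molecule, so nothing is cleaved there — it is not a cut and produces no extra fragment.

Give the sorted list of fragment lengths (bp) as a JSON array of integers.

[1,2,3,3,3,4,5,5,5,5,5,6,6,6,6,6,7,7,7,8,9,9,9,10,10,10,10,10,10,10]

Site scan:
  AzqIV TCTAAA/0: at [43, 53, 94, 171, 181] ⇒ [43, 53, 94, 171, 181]
  QalII ATTCAC/4: at [110, 131, 138, 144] ⇒ [114, 135, 142, 148]
  IvoX CGCGC/0: at [11, 35, 63, 68, 74, 89, 117, 159, 161] ⇒ [11, 35, 63, 68, 74, 89, 117, 159, 161]
  NpsX TCGT/1: at [4, 27, 31, 83, 103, 190] ⇒ [5, 28, 32, 84, 104, 191]
  KluX CCCG/1: at [20, 49, 61, 125, 153] ⇒ [21, 50, 62, 126, 154]

All cut coordinates (distinct, sorted): [5, 11, 21, 28, 32, 35, 43, 50, 53, 62, 63, 68, 74, 84, 89, 94, 104, 114, 117, 126, 135, 142, 148, 154, 159, 161, 171, 181, 191]

Fragments:
  [0,5): 5 bp
  [5,11): 6 bp
  [11,21): 10 bp
  [21,28): 7 bp
  [28,32): 4 bp
  [32,35): 3 bp
  [35,43): 8 bp
  [43,50): 7 bp
  [50,53): 3 bp
  [53,62): 9 bp
  [62,63): 1 bp
  [63,68): 5 bp
  [68,74): 6 bp
  [74,84): 10 bp
  [84,89): 5 bp
  [89,94): 5 bp
  [94,104): 10 bp
  [104,114): 10 bp
  [114,117): 3 bp
  [117,126): 9 bp
  [126,135): 9 bp
  [135,142): 7 bp
  [142,148): 6 bp
  [148,154): 6 bp
  [154,159): 5 bp
  [159,161): 2 bp
  [161,171): 10 bp
  [171,181): 10 bp
  [181,191): 10 bp
  [191,197): 6 bp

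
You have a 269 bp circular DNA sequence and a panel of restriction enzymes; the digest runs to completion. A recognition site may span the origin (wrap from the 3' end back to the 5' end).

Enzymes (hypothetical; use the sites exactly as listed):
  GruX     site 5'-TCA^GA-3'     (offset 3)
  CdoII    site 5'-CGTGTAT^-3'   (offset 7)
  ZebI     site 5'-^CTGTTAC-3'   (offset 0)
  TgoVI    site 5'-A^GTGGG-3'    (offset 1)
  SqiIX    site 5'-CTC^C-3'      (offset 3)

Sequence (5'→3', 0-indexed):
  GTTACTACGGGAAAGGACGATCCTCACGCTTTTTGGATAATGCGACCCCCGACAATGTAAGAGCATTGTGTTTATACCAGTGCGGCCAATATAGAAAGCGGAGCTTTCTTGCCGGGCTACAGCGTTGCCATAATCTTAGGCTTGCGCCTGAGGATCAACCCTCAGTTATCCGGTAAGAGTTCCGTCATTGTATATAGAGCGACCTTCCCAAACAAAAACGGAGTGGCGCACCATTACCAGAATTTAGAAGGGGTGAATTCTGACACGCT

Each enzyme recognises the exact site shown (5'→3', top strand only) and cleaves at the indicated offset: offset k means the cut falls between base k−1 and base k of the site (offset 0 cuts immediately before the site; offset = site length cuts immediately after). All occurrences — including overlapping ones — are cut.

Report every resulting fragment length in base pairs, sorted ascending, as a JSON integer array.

[269]

Per-enzyme occurrences:
  GruX (TCAGA, off=3): no sites
  CdoII (CGTGTAT, off=7): no sites
  ZebI CTGTTAC/0: at [267] ⇒ [267]
  TgoVI (AGTGGG, off=1): no sites
  SqiIX (CTCC, off=3): no sites

Pooled cuts: [267]

Fragments:
  267→267 (wrap): 269-267+267 = 269 bp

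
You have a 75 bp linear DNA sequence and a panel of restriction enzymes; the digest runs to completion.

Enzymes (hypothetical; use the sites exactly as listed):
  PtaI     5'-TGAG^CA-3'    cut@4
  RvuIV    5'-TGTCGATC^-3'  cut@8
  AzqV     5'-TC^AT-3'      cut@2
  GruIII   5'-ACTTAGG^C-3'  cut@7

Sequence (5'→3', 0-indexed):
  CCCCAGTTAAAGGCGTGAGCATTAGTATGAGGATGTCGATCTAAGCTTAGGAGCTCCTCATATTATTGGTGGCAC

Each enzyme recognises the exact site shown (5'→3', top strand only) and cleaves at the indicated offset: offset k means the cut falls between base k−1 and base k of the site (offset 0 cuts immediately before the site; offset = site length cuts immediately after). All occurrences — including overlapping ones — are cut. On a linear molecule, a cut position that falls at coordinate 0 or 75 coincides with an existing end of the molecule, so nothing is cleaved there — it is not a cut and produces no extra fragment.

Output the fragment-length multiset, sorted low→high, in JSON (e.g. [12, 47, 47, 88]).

Scan for sites:
  PtaI (TGAGCA, off=4): starts [15] → cuts [19]
  RvuIV (TGTCGATC, off=8): starts [33] → cuts [41]
  AzqV (TCAT, off=2): starts [57] → cuts [59]
  GruIII (ACTTAGGC, off=7): no sites

All cut coordinates (distinct, sorted): [19, 41, 59]

Fragment lengths:
  [0,19): 19 bp
  [19,41): 22 bp
  [41,59): 18 bp
  [59,75): 16 bp

[16,18,19,22]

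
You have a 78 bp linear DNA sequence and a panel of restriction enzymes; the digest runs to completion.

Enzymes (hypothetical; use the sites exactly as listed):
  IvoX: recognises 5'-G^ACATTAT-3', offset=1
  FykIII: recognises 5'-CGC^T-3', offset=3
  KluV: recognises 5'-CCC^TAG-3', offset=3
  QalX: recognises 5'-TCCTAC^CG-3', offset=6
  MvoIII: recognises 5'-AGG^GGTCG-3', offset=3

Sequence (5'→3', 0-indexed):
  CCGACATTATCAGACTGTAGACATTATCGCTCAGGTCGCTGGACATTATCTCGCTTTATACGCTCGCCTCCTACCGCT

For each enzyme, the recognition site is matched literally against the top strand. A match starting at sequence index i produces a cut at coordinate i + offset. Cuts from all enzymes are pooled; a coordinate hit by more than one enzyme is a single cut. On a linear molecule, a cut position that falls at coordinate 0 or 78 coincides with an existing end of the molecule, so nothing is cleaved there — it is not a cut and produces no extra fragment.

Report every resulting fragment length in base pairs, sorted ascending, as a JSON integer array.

Per-enzyme occurrences:
  IvoX (GACATTAT, off=1): starts [2, 19, 41] → cuts [3, 20, 42]
  FykIII (CGCT, off=3): starts [27, 36, 51, 60, 74] → cuts [30, 39, 54, 63, 77]
  KluV (CCCTAG, off=3): no sites
  QalX (TCCTACCG, off=6): starts [68] → cuts [74]
  MvoIII (AGGGGTCG, off=3): no sites

All cut coordinates (distinct, sorted): [3, 20, 30, 39, 42, 54, 63, 74, 77]

Fragment lengths:
  [0,3): 3 bp
  [3,20): 17 bp
  [20,30): 10 bp
  [30,39): 9 bp
  [39,42): 3 bp
  [42,54): 12 bp
  [54,63): 9 bp
  [63,74): 11 bp
  [74,77): 3 bp
  [77,78): 1 bp

[1,3,3,3,9,9,10,11,12,17]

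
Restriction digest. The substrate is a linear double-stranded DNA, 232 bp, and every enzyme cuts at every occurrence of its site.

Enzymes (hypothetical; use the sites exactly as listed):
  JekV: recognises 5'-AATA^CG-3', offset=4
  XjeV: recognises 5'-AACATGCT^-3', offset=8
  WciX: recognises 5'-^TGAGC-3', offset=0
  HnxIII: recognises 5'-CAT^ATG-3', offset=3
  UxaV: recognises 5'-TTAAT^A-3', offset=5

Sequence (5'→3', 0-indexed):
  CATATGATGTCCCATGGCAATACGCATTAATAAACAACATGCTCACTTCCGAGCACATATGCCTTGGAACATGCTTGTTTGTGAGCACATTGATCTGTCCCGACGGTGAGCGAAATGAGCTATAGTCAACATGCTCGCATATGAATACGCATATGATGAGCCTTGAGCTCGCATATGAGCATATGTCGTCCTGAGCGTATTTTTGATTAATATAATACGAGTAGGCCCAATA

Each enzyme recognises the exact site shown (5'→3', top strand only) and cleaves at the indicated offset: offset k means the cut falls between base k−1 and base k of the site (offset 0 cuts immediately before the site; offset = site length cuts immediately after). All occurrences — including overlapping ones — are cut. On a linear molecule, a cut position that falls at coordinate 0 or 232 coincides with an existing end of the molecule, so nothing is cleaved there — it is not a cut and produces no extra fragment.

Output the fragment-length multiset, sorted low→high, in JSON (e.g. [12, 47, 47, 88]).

[1,3,4,5,5,6,6,7,7,7,9,9,9,11,12,15,15,17,19,20,20,25]

Scan for sites:
  JekV AATACG/4: at [18, 143, 213] ⇒ [22, 147, 217]
  XjeV AACATGCT/8: at [35, 67, 127] ⇒ [43, 75, 135]
  WciX TGAGC/0: at [81, 106, 115, 156, 163, 175, 191] ⇒ [81, 106, 115, 156, 163, 175, 191]
  HnxIII CATATG/3: at [0, 55, 137, 149, 171, 179] ⇒ [3, 58, 140, 152, 174, 182]
  UxaV TTAATA/5: at [26, 206] ⇒ [31, 211]

All cut coordinates (distinct, sorted): [3, 22, 31, 43, 58, 75, 81, 106, 115, 135, 140, 147, 152, 156, 163, 174, 175, 182, 191, 211, 217]

Fragment lengths:
  [0,3): 3 bp
  [3,22): 19 bp
  [22,31): 9 bp
  [31,43): 12 bp
  [43,58): 15 bp
  [58,75): 17 bp
  [75,81): 6 bp
  [81,106): 25 bp
  [106,115): 9 bp
  [115,135): 20 bp
  [135,140): 5 bp
  [140,147): 7 bp
  [147,152): 5 bp
  [152,156): 4 bp
  [156,163): 7 bp
  [163,174): 11 bp
  [174,175): 1 bp
  [175,182): 7 bp
  [182,191): 9 bp
  [191,211): 20 bp
  [211,217): 6 bp
  [217,232): 15 bp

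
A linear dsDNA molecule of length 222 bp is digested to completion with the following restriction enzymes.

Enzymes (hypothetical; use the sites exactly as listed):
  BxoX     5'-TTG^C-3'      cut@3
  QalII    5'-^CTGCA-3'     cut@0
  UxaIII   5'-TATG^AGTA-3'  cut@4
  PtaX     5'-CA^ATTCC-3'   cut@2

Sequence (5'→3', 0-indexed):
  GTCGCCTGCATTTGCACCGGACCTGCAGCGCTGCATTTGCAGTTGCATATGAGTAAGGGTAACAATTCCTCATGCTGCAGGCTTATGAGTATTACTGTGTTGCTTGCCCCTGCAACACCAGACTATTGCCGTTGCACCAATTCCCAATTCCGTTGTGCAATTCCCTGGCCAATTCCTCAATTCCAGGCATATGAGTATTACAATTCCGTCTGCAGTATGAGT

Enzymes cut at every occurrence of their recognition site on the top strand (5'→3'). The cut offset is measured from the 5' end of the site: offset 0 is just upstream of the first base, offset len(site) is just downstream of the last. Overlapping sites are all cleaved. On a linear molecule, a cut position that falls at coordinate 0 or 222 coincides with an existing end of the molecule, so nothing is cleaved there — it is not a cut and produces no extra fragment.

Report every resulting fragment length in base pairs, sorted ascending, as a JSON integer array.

[3,4,5,5,6,6,6,7,7,8,8,8,9,9,9,10,12,13,13,13,13,14,15,19]

Per-enzyme occurrences:
  BxoX TTGC/3: at [11, 36, 42, 99, 103, 125, 131] ⇒ [14, 39, 45, 102, 106, 128, 134]
  QalII CTGCA/0: at [5, 22, 30, 74, 109, 209] ⇒ [5, 22, 30, 74, 109, 209]
  UxaIII TATGAGTA/4: at [47, 83, 189] ⇒ [51, 87, 193]
  PtaX CAATTCC/2: at [62, 137, 144, 157, 169, 177, 200] ⇒ [64, 139, 146, 159, 171, 179, 202]

Pooled cuts: [5, 14, 22, 30, 39, 45, 51, 64, 74, 87, 102, 106, 109, 128, 134, 139, 146, 159, 171, 179, 193, 202, 209]

Fragment lengths:
  [0,5): 5 bp
  [5,14): 9 bp
  [14,22): 8 bp
  [22,30): 8 bp
  [30,39): 9 bp
  [39,45): 6 bp
  [45,51): 6 bp
  [51,64): 13 bp
  [64,74): 10 bp
  [74,87): 13 bp
  [87,102): 15 bp
  [102,106): 4 bp
  [106,109): 3 bp
  [109,128): 19 bp
  [128,134): 6 bp
  [134,139): 5 bp
  [139,146): 7 bp
  [146,159): 13 bp
  [159,171): 12 bp
  [171,179): 8 bp
  [179,193): 14 bp
  [193,202): 9 bp
  [202,209): 7 bp
  [209,222): 13 bp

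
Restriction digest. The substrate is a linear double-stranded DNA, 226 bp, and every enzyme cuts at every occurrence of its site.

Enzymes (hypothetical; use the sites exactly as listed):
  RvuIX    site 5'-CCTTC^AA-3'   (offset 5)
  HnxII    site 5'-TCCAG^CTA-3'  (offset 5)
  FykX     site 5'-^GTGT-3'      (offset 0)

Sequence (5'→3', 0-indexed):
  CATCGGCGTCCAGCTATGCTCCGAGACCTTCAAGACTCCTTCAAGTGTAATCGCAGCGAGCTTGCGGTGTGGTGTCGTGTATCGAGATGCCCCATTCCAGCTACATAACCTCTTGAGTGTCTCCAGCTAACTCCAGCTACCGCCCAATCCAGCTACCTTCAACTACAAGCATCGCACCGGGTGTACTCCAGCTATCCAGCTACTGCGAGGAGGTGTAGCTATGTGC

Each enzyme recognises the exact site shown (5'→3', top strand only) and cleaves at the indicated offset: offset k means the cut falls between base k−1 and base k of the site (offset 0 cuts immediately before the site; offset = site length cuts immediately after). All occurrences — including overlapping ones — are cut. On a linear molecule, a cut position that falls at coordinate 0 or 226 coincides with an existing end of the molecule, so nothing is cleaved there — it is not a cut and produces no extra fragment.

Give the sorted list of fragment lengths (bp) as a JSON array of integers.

[2,5,5,8,8,10,10,11,11,13,13,14,16,16,18,20,22,24]

Per-enzyme occurrences:
  RvuIX CCTTCAA/5: at [26, 37, 155] ⇒ [31, 42, 160]
  HnxII TCCAGCTA/5: at [8, 95, 121, 131, 147, 186, 194] ⇒ [13, 100, 126, 136, 152, 191, 199]
  FykX GTGT/0: at [44, 66, 71, 76, 116, 180, 212] ⇒ [44, 66, 71, 76, 116, 180, 212]

All cut coordinates (distinct, sorted): [13, 31, 42, 44, 66, 71, 76, 100, 116, 126, 136, 152, 160, 180, 191, 199, 212]

Fragments:
  [0,13): 13 bp
  [13,31): 18 bp
  [31,42): 11 bp
  [42,44): 2 bp
  [44,66): 22 bp
  [66,71): 5 bp
  [71,76): 5 bp
  [76,100): 24 bp
  [100,116): 16 bp
  [116,126): 10 bp
  [126,136): 10 bp
  [136,152): 16 bp
  [152,160): 8 bp
  [160,180): 20 bp
  [180,191): 11 bp
  [191,199): 8 bp
  [199,212): 13 bp
  [212,226): 14 bp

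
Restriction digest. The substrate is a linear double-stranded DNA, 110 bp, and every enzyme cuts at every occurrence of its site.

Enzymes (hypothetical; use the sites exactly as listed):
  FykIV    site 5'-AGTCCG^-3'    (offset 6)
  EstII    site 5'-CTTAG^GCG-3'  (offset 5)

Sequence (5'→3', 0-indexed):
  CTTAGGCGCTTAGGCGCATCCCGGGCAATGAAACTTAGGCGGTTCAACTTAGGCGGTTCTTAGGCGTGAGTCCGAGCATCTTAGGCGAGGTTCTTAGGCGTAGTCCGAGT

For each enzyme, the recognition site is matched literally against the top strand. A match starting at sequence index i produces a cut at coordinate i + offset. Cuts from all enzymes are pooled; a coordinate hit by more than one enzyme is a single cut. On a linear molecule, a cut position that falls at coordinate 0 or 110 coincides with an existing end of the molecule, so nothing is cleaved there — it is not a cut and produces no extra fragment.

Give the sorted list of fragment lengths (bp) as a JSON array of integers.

Scan for sites:
  FykIV AGTCCG/6: at [68, 101] ⇒ [74, 107]
  EstII CTTAGGCG/5: at [0, 8, 33, 47, 58, 79, 92] ⇒ [5, 13, 38, 52, 63, 84, 97]

All cut coordinates (distinct, sorted): [5, 13, 38, 52, 63, 74, 84, 97, 107]

Fragment lengths:
  [0,5): 5 bp
  [5,13): 8 bp
  [13,38): 25 bp
  [38,52): 14 bp
  [52,63): 11 bp
  [63,74): 11 bp
  [74,84): 10 bp
  [84,97): 13 bp
  [97,107): 10 bp
  [107,110): 3 bp

[3,5,8,10,10,11,11,13,14,25]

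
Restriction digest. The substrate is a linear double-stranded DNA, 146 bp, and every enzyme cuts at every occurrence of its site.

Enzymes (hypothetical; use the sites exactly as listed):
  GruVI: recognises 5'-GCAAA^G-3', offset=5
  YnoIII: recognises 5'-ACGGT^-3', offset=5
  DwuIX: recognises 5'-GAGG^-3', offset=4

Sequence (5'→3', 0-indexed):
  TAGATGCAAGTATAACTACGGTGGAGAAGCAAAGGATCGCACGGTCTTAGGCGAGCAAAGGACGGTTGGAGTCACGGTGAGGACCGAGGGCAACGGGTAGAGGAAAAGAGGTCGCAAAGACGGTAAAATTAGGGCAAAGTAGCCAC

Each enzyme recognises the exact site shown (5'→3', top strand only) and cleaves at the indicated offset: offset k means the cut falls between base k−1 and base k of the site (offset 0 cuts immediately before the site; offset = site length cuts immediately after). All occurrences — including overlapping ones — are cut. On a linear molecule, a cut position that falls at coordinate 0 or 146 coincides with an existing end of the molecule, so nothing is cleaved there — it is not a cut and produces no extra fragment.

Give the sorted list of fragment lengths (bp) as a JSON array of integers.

Per-enzyme occurrences:
  GruVI GCAAAG/5: at [28, 54, 113, 133] ⇒ [33, 59, 118, 138]
  YnoIII ACGGT/5: at [17, 40, 61, 73, 119] ⇒ [22, 45, 66, 78, 124]
  DwuIX GAGG/4: at [78, 85, 99, 107] ⇒ [82, 89, 103, 111]

All cut coordinates (distinct, sorted): [22, 33, 45, 59, 66, 78, 82, 89, 103, 111, 118, 124, 138]

Fragment lengths:
  [0,22): 22 bp
  [22,33): 11 bp
  [33,45): 12 bp
  [45,59): 14 bp
  [59,66): 7 bp
  [66,78): 12 bp
  [78,82): 4 bp
  [82,89): 7 bp
  [89,103): 14 bp
  [103,111): 8 bp
  [111,118): 7 bp
  [118,124): 6 bp
  [124,138): 14 bp
  [138,146): 8 bp

[4,6,7,7,7,8,8,11,12,12,14,14,14,22]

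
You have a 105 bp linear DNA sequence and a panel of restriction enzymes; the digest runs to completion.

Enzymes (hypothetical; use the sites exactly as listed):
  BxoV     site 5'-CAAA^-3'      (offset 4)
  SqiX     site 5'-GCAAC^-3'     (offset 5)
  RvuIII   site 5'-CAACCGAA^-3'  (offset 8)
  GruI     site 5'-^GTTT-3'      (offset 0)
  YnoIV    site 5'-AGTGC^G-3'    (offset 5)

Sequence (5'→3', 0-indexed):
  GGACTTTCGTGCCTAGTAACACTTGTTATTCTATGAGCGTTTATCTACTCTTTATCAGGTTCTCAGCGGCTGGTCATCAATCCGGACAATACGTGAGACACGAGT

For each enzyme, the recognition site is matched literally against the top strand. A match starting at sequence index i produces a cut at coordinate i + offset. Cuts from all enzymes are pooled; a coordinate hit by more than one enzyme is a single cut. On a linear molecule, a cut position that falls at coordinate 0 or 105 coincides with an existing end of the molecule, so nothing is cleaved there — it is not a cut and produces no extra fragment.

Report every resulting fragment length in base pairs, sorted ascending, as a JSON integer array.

[38,67]

Per-enzyme occurrences:
  BxoV (CAAA, off=4): no sites
  SqiX (GCAAC, off=5): no sites
  RvuIII (CAACCGAA, off=8): no sites
  GruI (GTTT, off=0): starts [38] → cuts [38]
  YnoIV (AGTGCG, off=5): no sites

Pooled cuts: [38]

Fragments:
  [0,38): 38 bp
  [38,105): 67 bp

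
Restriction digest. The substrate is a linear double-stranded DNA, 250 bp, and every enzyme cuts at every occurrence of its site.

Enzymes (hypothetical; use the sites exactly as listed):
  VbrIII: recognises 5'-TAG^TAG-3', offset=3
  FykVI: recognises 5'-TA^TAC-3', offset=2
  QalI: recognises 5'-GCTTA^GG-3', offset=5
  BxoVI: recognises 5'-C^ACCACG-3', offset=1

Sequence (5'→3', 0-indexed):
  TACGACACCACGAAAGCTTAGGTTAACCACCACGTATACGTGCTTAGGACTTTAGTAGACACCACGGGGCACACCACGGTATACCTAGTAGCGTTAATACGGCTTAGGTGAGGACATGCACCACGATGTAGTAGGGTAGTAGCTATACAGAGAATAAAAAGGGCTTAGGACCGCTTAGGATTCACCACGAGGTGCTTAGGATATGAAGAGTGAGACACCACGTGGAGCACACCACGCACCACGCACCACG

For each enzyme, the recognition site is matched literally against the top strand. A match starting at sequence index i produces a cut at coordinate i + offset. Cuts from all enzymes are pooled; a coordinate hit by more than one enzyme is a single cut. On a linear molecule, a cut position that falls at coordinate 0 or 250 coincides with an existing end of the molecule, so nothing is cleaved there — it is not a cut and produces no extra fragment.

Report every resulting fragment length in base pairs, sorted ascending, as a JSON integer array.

[5,6,6,6,6,7,7,7,8,8,8,9,9,10,10,12,12,13,14,14,15,18,18,22]

Site scan:
  VbrIII (TAGTAG, off=3): starts [52, 85, 128, 136] → cuts [55, 88, 131, 139]
  FykVI (TATAC, off=2): starts [34, 79, 143] → cuts [36, 81, 145]
  QalI (GCTTAGG, off=5): starts [15, 41, 101, 162, 172, 193] → cuts [20, 46, 106, 167, 177, 198]
  BxoVI (CACCACG, off=1): starts [5, 27, 59, 71, 118, 182, 215, 229, 236, 243] → cuts [6, 28, 60, 72, 119, 183, 216, 230, 237, 244]

Pooled cuts: [6, 20, 28, 36, 46, 55, 60, 72, 81, 88, 106, 119, 131, 139, 145, 167, 177, 183, 198, 216, 230, 237, 244]

Fragments:
  [0,6): 6 bp
  [6,20): 14 bp
  [20,28): 8 bp
  [28,36): 8 bp
  [36,46): 10 bp
  [46,55): 9 bp
  [55,60): 5 bp
  [60,72): 12 bp
  [72,81): 9 bp
  [81,88): 7 bp
  [88,106): 18 bp
  [106,119): 13 bp
  [119,131): 12 bp
  [131,139): 8 bp
  [139,145): 6 bp
  [145,167): 22 bp
  [167,177): 10 bp
  [177,183): 6 bp
  [183,198): 15 bp
  [198,216): 18 bp
  [216,230): 14 bp
  [230,237): 7 bp
  [237,244): 7 bp
  [244,250): 6 bp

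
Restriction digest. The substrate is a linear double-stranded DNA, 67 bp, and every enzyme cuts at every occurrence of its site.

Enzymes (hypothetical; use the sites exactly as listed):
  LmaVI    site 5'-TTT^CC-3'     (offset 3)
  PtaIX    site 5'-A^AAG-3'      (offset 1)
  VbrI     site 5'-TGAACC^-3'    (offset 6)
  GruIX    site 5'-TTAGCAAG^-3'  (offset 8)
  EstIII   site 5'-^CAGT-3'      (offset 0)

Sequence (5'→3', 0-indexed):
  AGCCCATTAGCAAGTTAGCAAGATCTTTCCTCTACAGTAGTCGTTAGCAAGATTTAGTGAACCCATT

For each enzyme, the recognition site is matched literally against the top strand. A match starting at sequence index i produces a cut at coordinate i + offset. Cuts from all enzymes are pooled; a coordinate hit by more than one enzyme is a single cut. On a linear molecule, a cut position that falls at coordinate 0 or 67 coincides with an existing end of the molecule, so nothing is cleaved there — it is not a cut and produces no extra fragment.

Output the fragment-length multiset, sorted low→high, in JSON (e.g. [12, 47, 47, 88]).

Site scan:
  LmaVI (TTTCC, off=3): starts [25] → cuts [28]
  PtaIX (AAAG, off=1): no sites
  VbrI (TGAACC, off=6): starts [57] → cuts [63]
  GruIX (TTAGCAAG, off=8): starts [6, 14, 43] → cuts [14, 22, 51]
  EstIII (CAGT, off=0): starts [34] → cuts [34]

All cut coordinates (distinct, sorted): [14, 22, 28, 34, 51, 63]

Fragments:
  [0,14): 14 bp
  [14,22): 8 bp
  [22,28): 6 bp
  [28,34): 6 bp
  [34,51): 17 bp
  [51,63): 12 bp
  [63,67): 4 bp

[4,6,6,8,12,14,17]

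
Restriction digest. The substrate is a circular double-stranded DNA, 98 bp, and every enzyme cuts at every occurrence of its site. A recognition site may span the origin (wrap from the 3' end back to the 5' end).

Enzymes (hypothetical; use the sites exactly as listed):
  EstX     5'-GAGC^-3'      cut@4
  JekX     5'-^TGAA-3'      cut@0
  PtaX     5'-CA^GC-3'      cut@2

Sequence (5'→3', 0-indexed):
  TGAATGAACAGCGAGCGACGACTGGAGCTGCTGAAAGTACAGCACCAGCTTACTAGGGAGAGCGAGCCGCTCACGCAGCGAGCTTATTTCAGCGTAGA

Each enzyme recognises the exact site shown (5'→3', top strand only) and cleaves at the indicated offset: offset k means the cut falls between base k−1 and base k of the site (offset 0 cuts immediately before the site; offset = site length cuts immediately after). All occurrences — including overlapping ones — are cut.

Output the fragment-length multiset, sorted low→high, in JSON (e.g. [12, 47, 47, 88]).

[3,4,4,6,6,6,6,7,8,10,10,12,16]

Per-enzyme occurrences:
  EstX GAGC/4: at [12, 24, 59, 63, 79] ⇒ [16, 28, 63, 67, 83]
  JekX TGAA/0: at [0, 4, 31] ⇒ [0, 4, 31]
  PtaX CAGC/2: at [8, 39, 45, 75, 89] ⇒ [10, 41, 47, 77, 91]

All cut coordinates (distinct, sorted): [0, 4, 10, 16, 28, 31, 41, 47, 63, 67, 77, 83, 91]

Fragment lengths:
  0→4: 4 bp
  4→10: 6 bp
  10→16: 6 bp
  16→28: 12 bp
  28→31: 3 bp
  31→41: 10 bp
  41→47: 6 bp
  47→63: 16 bp
  63→67: 4 bp
  67→77: 10 bp
  77→83: 6 bp
  83→91: 8 bp
  91→0 (wrap): 98-91+0 = 7 bp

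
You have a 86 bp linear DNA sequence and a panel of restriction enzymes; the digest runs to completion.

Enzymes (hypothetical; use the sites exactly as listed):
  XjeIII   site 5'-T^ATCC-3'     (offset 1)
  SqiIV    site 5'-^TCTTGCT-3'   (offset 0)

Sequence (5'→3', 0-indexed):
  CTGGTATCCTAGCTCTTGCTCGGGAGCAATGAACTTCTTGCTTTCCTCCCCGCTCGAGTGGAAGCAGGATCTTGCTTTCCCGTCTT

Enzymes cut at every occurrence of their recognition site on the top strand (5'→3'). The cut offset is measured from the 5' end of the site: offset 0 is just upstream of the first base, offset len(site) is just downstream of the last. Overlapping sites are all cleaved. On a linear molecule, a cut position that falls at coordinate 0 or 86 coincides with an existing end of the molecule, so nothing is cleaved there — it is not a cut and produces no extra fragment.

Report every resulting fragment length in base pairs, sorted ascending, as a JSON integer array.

Per-enzyme occurrences:
  XjeIII TATCC/1: at [4] ⇒ [5]
  SqiIV TCTTGCT/0: at [13, 35, 69] ⇒ [13, 35, 69]

All cut coordinates (distinct, sorted): [5, 13, 35, 69]

Fragments:
  [0,5): 5 bp
  [5,13): 8 bp
  [13,35): 22 bp
  [35,69): 34 bp
  [69,86): 17 bp

[5,8,17,22,34]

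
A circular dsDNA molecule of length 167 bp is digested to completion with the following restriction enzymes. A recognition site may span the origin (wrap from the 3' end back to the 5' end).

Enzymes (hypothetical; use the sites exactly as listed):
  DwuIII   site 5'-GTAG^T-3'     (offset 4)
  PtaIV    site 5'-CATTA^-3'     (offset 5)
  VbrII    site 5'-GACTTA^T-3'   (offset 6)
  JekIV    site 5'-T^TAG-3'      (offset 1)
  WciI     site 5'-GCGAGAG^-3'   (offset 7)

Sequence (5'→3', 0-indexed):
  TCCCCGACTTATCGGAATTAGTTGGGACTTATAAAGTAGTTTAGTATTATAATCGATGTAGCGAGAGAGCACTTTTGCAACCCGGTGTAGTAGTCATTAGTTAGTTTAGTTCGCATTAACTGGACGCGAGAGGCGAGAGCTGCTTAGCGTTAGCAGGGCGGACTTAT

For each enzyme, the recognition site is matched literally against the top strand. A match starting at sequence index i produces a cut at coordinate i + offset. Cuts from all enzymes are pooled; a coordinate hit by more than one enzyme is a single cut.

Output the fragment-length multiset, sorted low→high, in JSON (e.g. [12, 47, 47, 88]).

[2,2,2,3,4,5,5,6,7,7,8,12,12,13,14,16,23,26]

Scan for sites:
  DwuIII (GTAGT, off=4): starts [35, 86, 89] → cuts [39, 90, 93]
  PtaIV (CATTA, off=5): starts [94, 113] → cuts [99, 118]
  VbrII (GACTTAT, off=6): starts [5, 25, 160] → cuts [11, 31, 166]
  JekIV (TTAG, off=1): starts [17, 40, 96, 100, 105, 143, 149] → cuts [18, 41, 97, 101, 106, 144, 150]
  WciI (GCGAGAG, off=7): starts [60, 125, 132] → cuts [67, 132, 139]

Pooled cuts: [11, 18, 31, 39, 41, 67, 90, 93, 97, 99, 101, 106, 118, 132, 139, 144, 150, 166]

Fragments:
  11→18: 7 bp
  18→31: 13 bp
  31→39: 8 bp
  39→41: 2 bp
  41→67: 26 bp
  67→90: 23 bp
  90→93: 3 bp
  93→97: 4 bp
  97→99: 2 bp
  99→101: 2 bp
  101→106: 5 bp
  106→118: 12 bp
  118→132: 14 bp
  132→139: 7 bp
  139→144: 5 bp
  144→150: 6 bp
  150→166: 16 bp
  166→11 (wrap): 167-166+11 = 12 bp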